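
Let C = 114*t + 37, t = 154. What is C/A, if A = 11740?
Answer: 17593/11740 ≈ 1.4986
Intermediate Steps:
C = 17593 (C = 114*154 + 37 = 17556 + 37 = 17593)
C/A = 17593/11740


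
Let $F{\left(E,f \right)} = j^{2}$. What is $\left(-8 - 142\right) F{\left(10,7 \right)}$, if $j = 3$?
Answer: $-1350$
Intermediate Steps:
$F{\left(E,f \right)} = 9$ ($F{\left(E,f \right)} = 3^{2} = 9$)
$\left(-8 - 142\right) F{\left(10,7 \right)} = \left(-8 - 142\right) 9 = \left(-150\right) 9 = -1350$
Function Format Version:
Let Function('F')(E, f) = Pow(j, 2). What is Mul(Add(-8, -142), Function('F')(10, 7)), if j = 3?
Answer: -1350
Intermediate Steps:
Function('F')(E, f) = 9 (Function('F')(E, f) = Pow(3, 2) = 9)
Mul(Add(-8, -142), Function('F')(10, 7)) = Mul(Add(-8, -142), 9) = Mul(-150, 9) = -1350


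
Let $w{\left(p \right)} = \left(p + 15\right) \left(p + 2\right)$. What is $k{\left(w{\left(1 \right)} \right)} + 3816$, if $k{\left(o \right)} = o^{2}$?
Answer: $6120$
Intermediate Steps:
$w{\left(p \right)} = \left(2 + p\right) \left(15 + p\right)$ ($w{\left(p \right)} = \left(15 + p\right) \left(2 + p\right) = \left(2 + p\right) \left(15 + p\right)$)
$k{\left(w{\left(1 \right)} \right)} + 3816 = \left(30 + 1^{2} + 17 \cdot 1\right)^{2} + 3816 = \left(30 + 1 + 17\right)^{2} + 3816 = 48^{2} + 3816 = 2304 + 3816 = 6120$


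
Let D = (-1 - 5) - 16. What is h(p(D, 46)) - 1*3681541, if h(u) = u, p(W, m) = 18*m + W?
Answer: -3680735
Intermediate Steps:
D = -22 (D = -6 - 16 = -22)
p(W, m) = W + 18*m
h(p(D, 46)) - 1*3681541 = (-22 + 18*46) - 1*3681541 = (-22 + 828) - 3681541 = 806 - 3681541 = -3680735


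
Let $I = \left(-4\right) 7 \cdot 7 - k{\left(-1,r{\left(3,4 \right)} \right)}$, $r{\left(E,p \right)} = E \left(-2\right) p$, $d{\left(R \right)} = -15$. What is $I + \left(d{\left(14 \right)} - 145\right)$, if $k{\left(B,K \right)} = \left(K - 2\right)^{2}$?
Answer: $-1032$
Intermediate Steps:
$r{\left(E,p \right)} = - 2 E p$
$k{\left(B,K \right)} = \left(-2 + K\right)^{2}$
$I = -872$ ($I = \left(-4\right) 7 \cdot 7 - \left(-2 - 6 \cdot 4\right)^{2} = \left(-28\right) 7 - \left(-2 - 24\right)^{2} = -196 - \left(-26\right)^{2} = -196 - 676 = -872$)
$I + \left(d{\left(14 \right)} - 145\right) = -872 - 160 = -1032$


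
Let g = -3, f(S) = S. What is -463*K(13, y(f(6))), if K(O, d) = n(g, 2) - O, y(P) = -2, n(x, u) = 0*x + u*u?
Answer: 4167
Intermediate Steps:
n(x, u) = u² (n(x, u) = 0 + u² = u²)
K(O, d) = 4 - O (K(O, d) = 2² - O = 4 - O)
-463*K(13, y(f(6))) = -463*(4 - 1*13) = -463*(4 - 13) = -463*(-9) = 4167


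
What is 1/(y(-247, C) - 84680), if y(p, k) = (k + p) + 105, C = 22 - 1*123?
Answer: -1/84923 ≈ -1.1775e-5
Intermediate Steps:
C = -101 (C = 22 - 123 = -101)
y(p, k) = 105 + k + p
1/(y(-247, C) - 84680) = 1/((105 - 101 - 247) - 84680) = 1/(-243 - 84680) = 1/(-84923) = -1/84923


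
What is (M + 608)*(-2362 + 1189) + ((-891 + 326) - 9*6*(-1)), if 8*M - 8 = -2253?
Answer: -3076175/8 ≈ -3.8452e+5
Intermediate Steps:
M = -2245/8 (M = 1 + (⅛)*(-2253) = 1 - 2253/8 = -2245/8 ≈ -280.63)
(M + 608)*(-2362 + 1189) + ((-891 + 326) - 9*6*(-1)) = (-2245/8 + 608)*(-2362 + 1189) + ((-891 + 326) - 9*6*(-1)) = (2619/8)*(-1173) + (-565 - 54*(-1)) = -3072087/8 + (-565 + 54) = -3072087/8 - 511 = -3076175/8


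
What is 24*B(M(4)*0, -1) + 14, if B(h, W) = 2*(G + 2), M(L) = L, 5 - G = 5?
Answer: 110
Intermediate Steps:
G = 0 (G = 5 - 1*5 = 5 - 5 = 0)
B(h, W) = 4 (B(h, W) = 2*(0 + 2) = 2*2 = 4)
24*B(M(4)*0, -1) + 14 = 24*4 + 14 = 96 + 14 = 110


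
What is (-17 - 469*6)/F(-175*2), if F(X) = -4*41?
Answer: 2831/164 ≈ 17.262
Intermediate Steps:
F(X) = -164
(-17 - 469*6)/F(-175*2) = (-17 - 469*6)/(-164) = (-17 - 2814)*(-1/164) = -2831*(-1/164) = 2831/164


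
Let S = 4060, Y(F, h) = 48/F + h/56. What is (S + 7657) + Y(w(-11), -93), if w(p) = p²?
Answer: 79385827/6776 ≈ 11716.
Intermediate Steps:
Y(F, h) = 48/F + h/56 (Y(F, h) = 48/F + h*(1/56) = 48/F + h/56)
(S + 7657) + Y(w(-11), -93) = (4060 + 7657) + (48/((-11)²) + (1/56)*(-93)) = 11717 + (48/121 - 93/56) = 11717 - 8565/6776 = 79385827/6776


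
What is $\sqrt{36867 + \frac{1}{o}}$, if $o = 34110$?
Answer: $\frac{\sqrt{4766051476090}}{11370} \approx 192.01$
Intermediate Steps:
$\sqrt{36867 + \frac{1}{o}} = \sqrt{36867 + \frac{1}{34110}} = \sqrt{\frac{1257533371}{34110}} = \frac{\sqrt{4766051476090}}{11370}$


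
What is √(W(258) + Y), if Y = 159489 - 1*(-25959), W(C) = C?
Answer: 3*√20634 ≈ 430.94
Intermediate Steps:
Y = 185448 (Y = 159489 + 25959 = 185448)
√(W(258) + Y) = √(258 + 185448) = √185706 = 3*√20634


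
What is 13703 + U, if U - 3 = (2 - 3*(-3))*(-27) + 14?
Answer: 13423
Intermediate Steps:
U = -280 (U = 3 + ((2 - 3*(-3))*(-27) + 14) = 3 + ((2 + 9)*(-27) + 14) = 3 + (11*(-27) + 14) = 3 + (-297 + 14) = 3 - 283 = -280)
13703 + U = 13703 - 280 = 13423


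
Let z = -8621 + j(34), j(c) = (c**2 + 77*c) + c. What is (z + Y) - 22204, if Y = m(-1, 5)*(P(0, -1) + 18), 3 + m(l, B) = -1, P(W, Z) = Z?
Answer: -27085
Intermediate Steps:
m(l, B) = -4 (m(l, B) = -3 - 1 = -4)
j(c) = c**2 + 78*c
z = -4813 (z = -8621 + 34*(78 + 34) = -8621 + 34*112 = -8621 + 3808 = -4813)
Y = -68 (Y = -4*(-1 + 18) = -4*17 = -68)
(z + Y) - 22204 = (-4813 - 68) - 22204 = -4881 - 22204 = -27085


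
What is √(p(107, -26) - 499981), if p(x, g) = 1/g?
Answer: I*√337987182/26 ≈ 707.09*I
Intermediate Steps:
√(p(107, -26) - 499981) = √(1/(-26) - 499981) = √(-1/26 - 499981) = √(-12999507/26) = I*√337987182/26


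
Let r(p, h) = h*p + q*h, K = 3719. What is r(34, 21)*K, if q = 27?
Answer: 4764039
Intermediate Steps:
r(p, h) = 27*h + h*p (r(p, h) = h*p + 27*h = 27*h + h*p)
r(34, 21)*K = (21*(27 + 34))*3719 = (21*61)*3719 = 1281*3719 = 4764039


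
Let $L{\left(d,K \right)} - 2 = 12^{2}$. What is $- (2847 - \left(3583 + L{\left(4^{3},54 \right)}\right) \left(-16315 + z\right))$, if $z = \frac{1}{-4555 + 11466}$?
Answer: $- \frac{420475478373}{6911} \approx -6.0841 \cdot 10^{7}$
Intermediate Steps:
$z = \frac{1}{6911} \approx 0.0001447$
$L{\left(d,K \right)} = 146$ ($L{\left(d,K \right)} = 2 + 12^{2} = 2 + 144 = 146$)
$- (2847 - \left(3583 + L{\left(4^{3},54 \right)}\right) \left(-16315 + z\right)) = - (2847 - \left(3583 + 146\right) \left(-16315 + \frac{1}{6911}\right)) = - (2847 - 3729 \left(- \frac{112752964}{6911}\right)) = - (2847 - - \frac{420455802756}{6911}) = - (2847 + \frac{420455802756}{6911}) = \left(-1\right) \frac{420475478373}{6911} = - \frac{420475478373}{6911}$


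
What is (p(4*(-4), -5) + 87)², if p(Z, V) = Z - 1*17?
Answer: 2916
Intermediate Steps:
p(Z, V) = -17 + Z (p(Z, V) = Z - 17 = -17 + Z)
(p(4*(-4), -5) + 87)² = ((-17 + 4*(-4)) + 87)² = ((-17 - 16) + 87)² = (-33 + 87)² = 54² = 2916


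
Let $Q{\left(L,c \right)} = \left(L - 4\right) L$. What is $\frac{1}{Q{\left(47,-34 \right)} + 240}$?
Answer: $\frac{1}{2261} \approx 0.00044228$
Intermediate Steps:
$Q{\left(L,c \right)} = L \left(-4 + L\right)$ ($Q{\left(L,c \right)} = \left(-4 + L\right) L = L \left(-4 + L\right)$)
$\frac{1}{Q{\left(47,-34 \right)} + 240} = \frac{1}{47 \left(-4 + 47\right) + 240} = \frac{1}{47 \cdot 43 + 240} = \frac{1}{2021 + 240} = \frac{1}{2261}$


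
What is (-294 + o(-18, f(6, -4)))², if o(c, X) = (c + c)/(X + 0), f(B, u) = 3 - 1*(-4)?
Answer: 4384836/49 ≈ 89487.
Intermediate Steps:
f(B, u) = 7 (f(B, u) = 3 + 4 = 7)
o(c, X) = 2*c/X (o(c, X) = (2*c)/X = 2*c/X)
(-294 + o(-18, f(6, -4)))² = (-294 + 2*(-18)/7)² = (-294 + 2*(-18)*(⅐))² = (-294 - 36/7)² = (-2094/7)² = 4384836/49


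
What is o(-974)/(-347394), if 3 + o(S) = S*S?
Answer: -948673/347394 ≈ -2.7308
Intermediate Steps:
o(S) = -3 + S**2 (o(S) = -3 + S*S = -3 + S**2)
o(-974)/(-347394) = (-3 + (-974)**2)/(-347394) = (-3 + 948676)*(-1/347394) = 948673*(-1/347394) = -948673/347394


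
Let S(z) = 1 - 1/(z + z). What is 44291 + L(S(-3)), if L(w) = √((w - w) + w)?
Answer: 44291 + √42/6 ≈ 44292.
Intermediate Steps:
S(z) = 1 - 1/(2*z)
L(w) = √w (L(w) = √(0 + w) = √w)
44291 + L(S(-3)) = 44291 + √((-½ - 3)/(-3)) = 44291 + √(-⅓*(-7/2)) = 44291 + √(7/6) = 44291 + √42/6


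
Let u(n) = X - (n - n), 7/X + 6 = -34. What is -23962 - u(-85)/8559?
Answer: -8203630313/342360 ≈ -23962.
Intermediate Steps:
X = -7/40 (X = 7/(-6 - 34) = 7/(-40) = 7*(-1/40) = -7/40 ≈ -0.17500)
u(n) = -7/40 (u(n) = -7/40 - (n - n) = -7/40 - 1*0 = -7/40 + 0 = -7/40)
-23962 - u(-85)/8559 = -23962 - (-7)/(40*8559) = -23962 - 1*(-7/342360) = -23962 + 7/342360 = -8203630313/342360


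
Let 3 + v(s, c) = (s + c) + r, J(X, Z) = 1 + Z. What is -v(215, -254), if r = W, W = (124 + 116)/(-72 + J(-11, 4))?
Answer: 3054/67 ≈ 45.582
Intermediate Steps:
W = -240/67 (W = (124 + 116)/(-72 + (1 + 4)) = 240/(-72 + 5) = 240/(-67) = 240*(-1/67) = -240/67 ≈ -3.5821)
r = -240/67 ≈ -3.5821
v(s, c) = -441/67 + c + s (v(s, c) = -3 + ((s + c) - 240/67) = -3 + ((c + s) - 240/67) = -3 + (-240/67 + c + s) = -441/67 + c + s)
-v(215, -254) = -(-441/67 - 254 + 215) = -1*(-3054/67) = 3054/67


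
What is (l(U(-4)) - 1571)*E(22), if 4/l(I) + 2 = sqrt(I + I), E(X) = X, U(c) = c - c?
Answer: -34606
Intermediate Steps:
U(c) = 0
l(I) = 4/(-2 + sqrt(2)*sqrt(I)) (l(I) = 4/(-2 + sqrt(I + I)) = 4/(-2 + sqrt(2*I)) = 4/(-2 + sqrt(2)*sqrt(I)))
(l(U(-4)) - 1571)*E(22) = (4/(-2 + sqrt(2)*sqrt(0)) - 1571)*22 = (4/(-2 + sqrt(2)*0) - 1571)*22 = (4/(-2 + 0) - 1571)*22 = (4/(-2) - 1571)*22 = (4*(-1/2) - 1571)*22 = (-2 - 1571)*22 = -1573*22 = -34606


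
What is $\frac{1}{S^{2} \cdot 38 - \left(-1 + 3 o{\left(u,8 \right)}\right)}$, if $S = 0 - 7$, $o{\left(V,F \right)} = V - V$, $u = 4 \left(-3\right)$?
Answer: $\frac{1}{1863} \approx 0.00053677$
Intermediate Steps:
$u = -12$
$o{\left(V,F \right)} = 0$
$S = -7$
$\frac{1}{S^{2} \cdot 38 - \left(-1 + 3 o{\left(u,8 \right)}\right)} = \frac{1}{\left(-7\right)^{2} \cdot 38 + \left(1 - 0\right)} = \frac{1}{49 \cdot 38 + \left(1 + 0\right)} = \frac{1}{1862 + 1} = \frac{1}{1863}$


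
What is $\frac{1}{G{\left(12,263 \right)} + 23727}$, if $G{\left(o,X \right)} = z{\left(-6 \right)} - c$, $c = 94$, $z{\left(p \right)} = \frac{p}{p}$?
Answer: $\frac{1}{23634} \approx 4.2312 \cdot 10^{-5}$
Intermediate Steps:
$z{\left(p \right)} = 1$
$G{\left(o,X \right)} = -93$ ($G{\left(o,X \right)} = 1 - 94 = -93$)
$\frac{1}{G{\left(12,263 \right)} + 23727} = \frac{1}{-93 + 23727} = \frac{1}{23634}$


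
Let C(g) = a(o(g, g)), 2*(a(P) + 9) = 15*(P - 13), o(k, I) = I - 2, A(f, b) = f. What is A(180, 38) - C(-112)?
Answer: 2283/2 ≈ 1141.5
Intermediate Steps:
o(k, I) = -2 + I
a(P) = -213/2 + 15*P/2 (a(P) = -9 + (15*(P - 13))/2 = -9 + (15*(-13 + P))/2 = -9 + (-195 + 15*P)/2 = -9 + (-195/2 + 15*P/2) = -213/2 + 15*P/2)
C(g) = -243/2 + 15*g/2 (C(g) = -213/2 + 15*(-2 + g)/2 = -213/2 + (-15 + 15*g/2) = -243/2 + 15*g/2)
A(180, 38) - C(-112) = 180 - (-243/2 + (15/2)*(-112)) = 180 - (-243/2 - 840) = 180 - 1*(-1923/2) = 180 + 1923/2 = 2283/2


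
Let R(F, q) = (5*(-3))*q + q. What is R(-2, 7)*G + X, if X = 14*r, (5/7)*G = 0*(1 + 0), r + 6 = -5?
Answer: -154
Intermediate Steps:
r = -11 (r = -6 - 5 = -11)
R(F, q) = -14*q (R(F, q) = -15*q + q = -14*q)
G = 0 (G = 7*(0*(1 + 0))/5 = 7*(0*1)/5 = (7/5)*0 = 0)
X = -154 (X = 14*(-11) = -154)
R(-2, 7)*G + X = -14*7*0 - 154 = -98*0 - 154 = 0 - 154 = -154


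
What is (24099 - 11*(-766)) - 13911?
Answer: 18614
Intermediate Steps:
(24099 - 11*(-766)) - 13911 = (24099 + 8426) - 13911 = 32525 - 13911 = 18614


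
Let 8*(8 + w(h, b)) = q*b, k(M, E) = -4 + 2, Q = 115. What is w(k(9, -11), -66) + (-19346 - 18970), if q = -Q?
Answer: -149501/4 ≈ -37375.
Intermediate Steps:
k(M, E) = -2
q = -115 (q = -1*115 = -115)
w(h, b) = -8 - 115*b/8 (w(h, b) = -8 + (-115*b)/8 = -8 - 115*b/8)
w(k(9, -11), -66) + (-19346 - 18970) = (-8 - 115/8*(-66)) + (-19346 - 18970) = (-8 + 3795/4) - 38316 = 3763/4 - 38316 = -149501/4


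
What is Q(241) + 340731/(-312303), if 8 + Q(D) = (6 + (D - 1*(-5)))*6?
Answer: 156454327/104101 ≈ 1502.9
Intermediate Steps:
Q(D) = 58 + 6*D (Q(D) = -8 + (6 + (D - 1*(-5)))*6 = -8 + (6 + (D + 5))*6 = -8 + (6 + (5 + D))*6 = -8 + (11 + D)*6 = -8 + (66 + 6*D) = 58 + 6*D)
Q(241) + 340731/(-312303) = (58 + 6*241) + 340731/(-312303) = (58 + 1446) + 340731*(-1/312303) = 1504 - 113577/104101 = 156454327/104101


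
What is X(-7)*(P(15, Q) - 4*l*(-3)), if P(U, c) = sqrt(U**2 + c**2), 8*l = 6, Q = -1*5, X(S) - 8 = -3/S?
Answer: 531/7 + 295*sqrt(10)/7 ≈ 209.12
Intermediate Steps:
X(S) = 8 - 3/S
Q = -5
l = 3/4 (l = (1/8)*6 = 3/4 ≈ 0.75000)
X(-7)*(P(15, Q) - 4*l*(-3)) = (8 - 3/(-7))*(sqrt(15**2 + (-5)**2) - 4*(3/4)*(-3)) = (8 - 3*(-1/7))*(sqrt(225 + 25) - 3*(-3)) = (8 + 3/7)*(sqrt(250) - 1*(-9)) = 59*(5*sqrt(10) + 9)/7 = 59*(9 + 5*sqrt(10))/7 = 531/7 + 295*sqrt(10)/7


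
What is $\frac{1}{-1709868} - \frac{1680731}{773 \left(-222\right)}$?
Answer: $\frac{478971330317}{48903934668} \approx 9.7941$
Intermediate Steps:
$\frac{1}{-1709868} - \frac{1680731}{773 \left(-222\right)} = - \frac{1}{1709868} - \frac{1680731}{-171606} = - \frac{1}{1709868} - - \frac{1680731}{171606} = - \frac{1}{1709868} + \frac{1680731}{171606} = \frac{478971330317}{48903934668}$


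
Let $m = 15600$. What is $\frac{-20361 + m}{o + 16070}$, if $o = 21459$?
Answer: $- \frac{4761}{37529} \approx -0.12686$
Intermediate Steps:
$\frac{-20361 + m}{o + 16070} = \frac{-20361 + 15600}{21459 + 16070} = - \frac{4761}{37529}$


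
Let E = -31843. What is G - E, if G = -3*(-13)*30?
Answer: 33013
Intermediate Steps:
G = 1170 (G = 39*30 = 1170)
G - E = 1170 - 1*(-31843) = 1170 + 31843 = 33013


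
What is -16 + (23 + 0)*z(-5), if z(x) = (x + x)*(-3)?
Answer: 674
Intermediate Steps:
z(x) = -6*x (z(x) = (2*x)*(-3) = -6*x)
-16 + (23 + 0)*z(-5) = -16 + (23 + 0)*(-6*(-5)) = -16 + 23*30 = -16 + 690 = 674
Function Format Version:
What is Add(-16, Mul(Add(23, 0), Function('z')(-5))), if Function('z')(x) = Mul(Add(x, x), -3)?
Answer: 674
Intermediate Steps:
Function('z')(x) = Mul(-6, x) (Function('z')(x) = Mul(Mul(2, x), -3) = Mul(-6, x))
Add(-16, Mul(Add(23, 0), Function('z')(-5))) = Add(-16, Mul(Add(23, 0), Mul(-6, -5))) = Add(-16, Mul(23, 30)) = Add(-16, 690) = 674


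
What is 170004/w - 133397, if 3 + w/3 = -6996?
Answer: -933702271/6999 ≈ -1.3341e+5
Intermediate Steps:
w = -20997 (w = -9 + 3*(-6996) = -9 - 20988 = -20997)
170004/w - 133397 = 170004/(-20997) - 133397 = 170004*(-1/20997) - 133397 = -56668/6999 - 133397 = -933702271/6999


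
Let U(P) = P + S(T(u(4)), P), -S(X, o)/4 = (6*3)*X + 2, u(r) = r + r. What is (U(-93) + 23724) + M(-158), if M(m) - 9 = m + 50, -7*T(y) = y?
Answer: 165244/7 ≈ 23606.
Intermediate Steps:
u(r) = 2*r
T(y) = -y/7
M(m) = 59 + m (M(m) = 9 + (m + 50) = 9 + (50 + m) = 59 + m)
S(X, o) = -8 - 72*X (S(X, o) = -4*((6*3)*X + 2) = -4*(18*X + 2) = -4*(2 + 18*X) = -8 - 72*X)
U(P) = 520/7 + P (U(P) = P + (-8 - (-72)*2*4/7) = P + (-8 - (-72)*8/7) = P + (-8 - 72*(-8/7)) = P + (-8 + 576/7) = P + 520/7 = 520/7 + P)
(U(-93) + 23724) + M(-158) = ((520/7 - 93) + 23724) + (59 - 158) = (-131/7 + 23724) - 99 = 165937/7 - 99 = 165244/7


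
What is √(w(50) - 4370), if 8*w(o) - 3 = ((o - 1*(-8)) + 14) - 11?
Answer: I*√4362 ≈ 66.045*I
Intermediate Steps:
w(o) = 7/4 + o/8 (w(o) = 3/8 + (((o - 1*(-8)) + 14) - 11)/8 = 3/8 + (((o + 8) + 14) - 11)/8 = 3/8 + (((8 + o) + 14) - 11)/8 = 3/8 + ((22 + o) - 11)/8 = 3/8 + (11 + o)/8 = 3/8 + (11/8 + o/8) = 7/4 + o/8)
√(w(50) - 4370) = √((7/4 + (⅛)*50) - 4370) = √((7/4 + 25/4) - 4370) = √(8 - 4370) = √(-4362) = I*√4362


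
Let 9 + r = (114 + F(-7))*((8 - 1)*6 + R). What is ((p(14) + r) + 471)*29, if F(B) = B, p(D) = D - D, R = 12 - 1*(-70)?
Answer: 398170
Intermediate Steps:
R = 82 (R = 12 + 70 = 82)
p(D) = 0
r = 13259 (r = -9 + (114 - 7)*((8 - 1)*6 + 82) = -9 + 107*(7*6 + 82) = -9 + 107*(42 + 82) = -9 + 107*124 = -9 + 13268 = 13259)
((p(14) + r) + 471)*29 = ((0 + 13259) + 471)*29 = (13259 + 471)*29 = 13730*29 = 398170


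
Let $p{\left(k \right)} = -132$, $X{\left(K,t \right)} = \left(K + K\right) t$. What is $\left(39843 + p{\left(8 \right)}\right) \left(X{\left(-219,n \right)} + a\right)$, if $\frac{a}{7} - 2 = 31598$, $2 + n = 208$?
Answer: $5201029092$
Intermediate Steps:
$n = 206$ ($n = -2 + 208 = 206$)
$X{\left(K,t \right)} = 2 K t$
$a = 221200$ ($a = 14 + 7 \cdot 31598 = 14 + 221186 = 221200$)
$\left(39843 + p{\left(8 \right)}\right) \left(X{\left(-219,n \right)} + a\right) = \left(39843 - 132\right) \left(2 \left(-219\right) 206 + 221200\right) = 39711 \left(-90228 + 221200\right) = 39711 \cdot 130972 = 5201029092$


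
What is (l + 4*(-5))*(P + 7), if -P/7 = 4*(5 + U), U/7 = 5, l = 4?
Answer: 17808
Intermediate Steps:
U = 35 (U = 7*5 = 35)
P = -1120 (P = -28*(5 + 35) = -28*40 = -7*160 = -1120)
(l + 4*(-5))*(P + 7) = (4 + 4*(-5))*(-1120 + 7) = (4 - 20)*(-1113) = -16*(-1113) = 17808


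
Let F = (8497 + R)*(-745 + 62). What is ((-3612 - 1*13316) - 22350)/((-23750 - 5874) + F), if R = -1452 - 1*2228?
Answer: 39278/3319635 ≈ 0.011832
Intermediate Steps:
R = -3680 (R = -1452 - 2228 = -3680)
F = -3290011 (F = (8497 - 3680)*(-745 + 62) = 4817*(-683) = -3290011)
((-3612 - 1*13316) - 22350)/((-23750 - 5874) + F) = ((-3612 - 1*13316) - 22350)/((-23750 - 5874) - 3290011) = ((-3612 - 13316) - 22350)/(-29624 - 3290011) = (-16928 - 22350)/(-3319635) = -39278*(-1/3319635) = 39278/3319635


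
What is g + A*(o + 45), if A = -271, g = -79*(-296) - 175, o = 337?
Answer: -80313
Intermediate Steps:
g = 23209 (g = 23384 - 175 = 23209)
g + A*(o + 45) = 23209 - 271*(337 + 45) = 23209 - 271*382 = 23209 - 103522 = -80313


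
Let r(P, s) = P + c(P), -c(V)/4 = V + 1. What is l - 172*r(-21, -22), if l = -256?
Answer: -10404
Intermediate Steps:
c(V) = -4 - 4*V (c(V) = -4*(V + 1) = -4*(1 + V) = -4 - 4*V)
r(P, s) = -4 - 3*P (r(P, s) = P + (-4 - 4*P) = -4 - 3*P)
l - 172*r(-21, -22) = -256 - 172*(-4 - 3*(-21)) = -256 - 172*(-4 + 63) = -256 - 172*59 = -256 - 10148 = -10404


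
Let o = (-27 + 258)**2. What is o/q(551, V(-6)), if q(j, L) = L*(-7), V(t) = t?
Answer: 2541/2 ≈ 1270.5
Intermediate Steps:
o = 53361 (o = 231**2 = 53361)
q(j, L) = -7*L
o/q(551, V(-6)) = 53361/((-7*(-6))) = 53361/42 = 53361*(1/42) = 2541/2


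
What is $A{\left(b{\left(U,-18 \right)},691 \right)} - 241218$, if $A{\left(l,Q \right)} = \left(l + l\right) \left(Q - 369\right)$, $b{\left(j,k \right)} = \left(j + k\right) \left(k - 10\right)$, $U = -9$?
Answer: $245646$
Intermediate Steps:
$b{\left(j,k \right)} = \left(-10 + k\right) \left(j + k\right)$ ($b{\left(j,k \right)} = \left(j + k\right) \left(-10 + k\right) = \left(-10 + k\right) \left(j + k\right)$)
$A{\left(l,Q \right)} = 2 l \left(-369 + Q\right)$
$A{\left(b{\left(U,-18 \right)},691 \right)} - 241218 = 2 \left(\left(-18\right)^{2} - -90 - -180 - -162\right) \left(-369 + 691\right) - 241218 = 2 \left(324 + 90 + 180 + 162\right) 322 - 241218 = 2 \cdot 756 \cdot 322 - 241218 = 486864 - 241218 = 245646$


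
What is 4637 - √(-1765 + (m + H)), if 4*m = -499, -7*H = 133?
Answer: 4637 - I*√7635/2 ≈ 4637.0 - 43.689*I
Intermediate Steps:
H = -19 (H = -⅐*133 = -19)
m = -499/4 (m = (¼)*(-499) = -499/4 ≈ -124.75)
4637 - √(-1765 + (m + H)) = 4637 - √(-1765 + (-499/4 - 19)) = 4637 - √(-1765 - 575/4) = 4637 - √(-7635/4) = 4637 - I*√7635/2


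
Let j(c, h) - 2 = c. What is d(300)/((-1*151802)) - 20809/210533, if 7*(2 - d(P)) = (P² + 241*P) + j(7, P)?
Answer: 1722359787/31959330466 ≈ 0.053892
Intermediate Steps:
j(c, h) = 2 + c
d(P) = 5/7 - 241*P/7 - P²/7 (d(P) = 2 - ((P² + 241*P) + (2 + 7))/7 = 2 - ((P² + 241*P) + 9)/7 = 2 - (9 + P² + 241*P)/7 = 2 + (-9/7 - 241*P/7 - P²/7) = 5/7 - 241*P/7 - P²/7)
d(300)/((-1*151802)) - 20809/210533 = (5/7 - 241/7*300 - ⅐*300²)/((-1*151802)) - 20809/210533 = (5/7 - 72300/7 - ⅐*90000)/(-151802) - 20809*1/210533 = (5/7 - 72300/7 - 90000/7)*(-1/151802) - 20809/210533 = -23185*(-1/151802) - 20809/210533 = 23185/151802 - 20809/210533 = 1722359787/31959330466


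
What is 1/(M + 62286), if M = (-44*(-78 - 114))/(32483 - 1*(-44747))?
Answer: 38615/2405178114 ≈ 1.6055e-5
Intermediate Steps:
M = 4224/38615 (M = (-44*(-192))/(32483 + 44747) = 8448/77230 = 8448*(1/77230) = 4224/38615 ≈ 0.10939)
1/(M + 62286) = 1/(4224/38615 + 62286) = 1/(2405178114/38615) = 38615/2405178114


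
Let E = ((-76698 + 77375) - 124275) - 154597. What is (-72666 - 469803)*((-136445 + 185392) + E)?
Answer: 124359933312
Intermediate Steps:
E = -278195 (E = (677 - 124275) - 154597 = -123598 - 154597 = -278195)
(-72666 - 469803)*((-136445 + 185392) + E) = (-72666 - 469803)*((-136445 + 185392) - 278195) = -542469*(48947 - 278195) = -542469*(-229248) = 124359933312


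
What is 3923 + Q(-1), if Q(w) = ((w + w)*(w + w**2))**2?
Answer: 3923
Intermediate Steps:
Q(w) = 4*w**2*(w + w**2)**2 (Q(w) = ((2*w)*(w + w**2))**2 = (2*w*(w + w**2))**2 = 4*w**2*(w + w**2)**2)
3923 + Q(-1) = 3923 + 4*(-1)**4*(1 - 1)**2 = 3923 + 4*1*0**2 = 3923 + 4*1*0 = 3923 + 0 = 3923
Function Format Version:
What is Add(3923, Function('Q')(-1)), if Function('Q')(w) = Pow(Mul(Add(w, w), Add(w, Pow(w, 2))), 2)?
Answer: 3923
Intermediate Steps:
Function('Q')(w) = Mul(4, Pow(w, 2), Pow(Add(w, Pow(w, 2)), 2)) (Function('Q')(w) = Pow(Mul(Mul(2, w), Add(w, Pow(w, 2))), 2) = Pow(Mul(2, w, Add(w, Pow(w, 2))), 2) = Mul(4, Pow(w, 2), Pow(Add(w, Pow(w, 2)), 2)))
Add(3923, Function('Q')(-1)) = Add(3923, Mul(4, Pow(-1, 4), Pow(Add(1, -1), 2))) = Add(3923, Mul(4, 1, Pow(0, 2))) = Add(3923, Mul(4, 1, 0)) = Add(3923, 0) = 3923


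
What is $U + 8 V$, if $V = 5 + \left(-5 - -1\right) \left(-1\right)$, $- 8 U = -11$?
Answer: $\frac{587}{8} \approx 73.375$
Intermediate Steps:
$U = \frac{11}{8}$ ($U = \left(- \frac{1}{8}\right) \left(-11\right) = \frac{11}{8} \approx 1.375$)
$V = 9$ ($V = 5 + \left(-5 + 1\right) \left(-1\right) = 5 - -4 = 5 + 4 = 9$)
$U + 8 V = \frac{11}{8} + 8 \cdot 9 = \frac{11}{8} + 72 = \frac{587}{8}$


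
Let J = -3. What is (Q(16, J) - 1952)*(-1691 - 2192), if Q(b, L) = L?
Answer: 7591265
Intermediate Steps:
(Q(16, J) - 1952)*(-1691 - 2192) = (-3 - 1952)*(-1691 - 2192) = -1955*(-3883) = 7591265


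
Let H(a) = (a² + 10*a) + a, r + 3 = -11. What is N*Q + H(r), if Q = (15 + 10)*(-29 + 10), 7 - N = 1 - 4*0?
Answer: -2808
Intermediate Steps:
r = -14 (r = -3 - 11 = -14)
H(a) = a² + 11*a
N = 6 (N = 7 - (1 - 4*0) = 7 - (1 + 0) = 7 - 1*1 = 7 - 1 = 6)
Q = -475 (Q = 25*(-19) = -475)
N*Q + H(r) = 6*(-475) - 14*(11 - 14) = -2850 - 14*(-3) = -2850 + 42 = -2808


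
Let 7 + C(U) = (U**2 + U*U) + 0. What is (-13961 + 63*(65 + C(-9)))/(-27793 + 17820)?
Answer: 101/9973 ≈ 0.010127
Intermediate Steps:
C(U) = -7 + 2*U**2 (C(U) = -7 + ((U**2 + U*U) + 0) = -7 + ((U**2 + U**2) + 0) = -7 + (2*U**2 + 0) = -7 + 2*U**2)
(-13961 + 63*(65 + C(-9)))/(-27793 + 17820) = (-13961 + 63*(65 + (-7 + 2*(-9)**2)))/(-27793 + 17820) = (-13961 + 63*(65 + (-7 + 2*81)))/(-9973) = (-13961 + 63*(65 + (-7 + 162)))*(-1/9973) = (-13961 + 63*(65 + 155))*(-1/9973) = (-13961 + 63*220)*(-1/9973) = (-13961 + 13860)*(-1/9973) = -101*(-1/9973) = 101/9973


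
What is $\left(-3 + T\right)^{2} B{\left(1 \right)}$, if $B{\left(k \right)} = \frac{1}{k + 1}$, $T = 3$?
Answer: $0$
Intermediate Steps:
$B{\left(k \right)} = \frac{1}{1 + k}$
$\left(-3 + T\right)^{2} B{\left(1 \right)} = \frac{\left(-3 + 3\right)^{2}}{1 + 1} = \frac{0^{2}}{2} = 0 \cdot \frac{1}{2} = 0$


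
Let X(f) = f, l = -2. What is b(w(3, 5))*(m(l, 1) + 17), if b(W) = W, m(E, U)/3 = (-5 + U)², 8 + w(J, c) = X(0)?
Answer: -520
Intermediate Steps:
w(J, c) = -8 (w(J, c) = -8 + 0 = -8)
m(E, U) = 3*(-5 + U)²
b(w(3, 5))*(m(l, 1) + 17) = -8*(3*(-5 + 1)² + 17) = -8*(3*(-4)² + 17) = -8*(3*16 + 17) = -8*(48 + 17) = -8*65 = -520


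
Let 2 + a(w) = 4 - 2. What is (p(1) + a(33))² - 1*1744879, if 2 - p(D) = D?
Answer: -1744878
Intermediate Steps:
p(D) = 2 - D
a(w) = 0 (a(w) = -2 + (4 - 2) = -2 + 2 = 0)
(p(1) + a(33))² - 1*1744879 = ((2 - 1*1) + 0)² - 1*1744879 = ((2 - 1) + 0)² - 1744879 = (1 + 0)² - 1744879 = 1² - 1744879 = 1 - 1744879 = -1744878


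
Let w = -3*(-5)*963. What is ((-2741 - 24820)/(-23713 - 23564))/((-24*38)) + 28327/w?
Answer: 15073660363/7689131280 ≈ 1.9604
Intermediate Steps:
w = 14445 (w = 15*963 = 14445)
((-2741 - 24820)/(-23713 - 23564))/((-24*38)) + 28327/w = ((-2741 - 24820)/(-23713 - 23564))/((-24*38)) + 28327/14445 = -27561/(-47277)/(-912) + 28327*(1/14445) = -27561*(-1/47277)*(-1/912) + 28327/14445 = (9187/15759)*(-1/912) + 28327/14445 = -9187/14372208 + 28327/14445 = 15073660363/7689131280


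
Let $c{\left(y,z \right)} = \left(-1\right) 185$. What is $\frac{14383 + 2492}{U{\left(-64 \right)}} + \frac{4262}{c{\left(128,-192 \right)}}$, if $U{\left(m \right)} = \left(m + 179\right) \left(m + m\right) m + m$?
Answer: $- \frac{4011750317}{174272960} \approx -23.02$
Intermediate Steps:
$c{\left(y,z \right)} = -185$
$U{\left(m \right)} = m + 2 m^{2} \left(179 + m\right)$ ($U{\left(m \right)} = \left(179 + m\right) 2 m m + m = 2 m \left(179 + m\right) m + m = 2 m^{2} \left(179 + m\right) + m = m + 2 m^{2} \left(179 + m\right)$)
$\frac{14383 + 2492}{U{\left(-64 \right)}} + \frac{4262}{c{\left(128,-192 \right)}} = \frac{14383 + 2492}{\left(-64\right) \left(1 + 2 \left(-64\right)^{2} + 358 \left(-64\right)\right)} + \frac{4262}{-185} = \frac{16875}{\left(-64\right) \left(1 + 2 \cdot 4096 - 22912\right)} + 4262 \left(- \frac{1}{185}\right) = \frac{16875}{\left(-64\right) \left(1 + 8192 - 22912\right)} - \frac{4262}{185} = \frac{16875}{\left(-64\right) \left(-14719\right)} - \frac{4262}{185} = \frac{16875}{942016} - \frac{4262}{185} = - \frac{4011750317}{174272960}$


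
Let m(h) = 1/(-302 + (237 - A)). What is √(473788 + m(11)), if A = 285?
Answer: √2321561186/70 ≈ 688.32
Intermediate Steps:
m(h) = -1/350 (m(h) = 1/(-302 + (237 - 1*285)) = 1/(-302 + (237 - 285)) = 1/(-302 - 48) = 1/(-350) = -1/350)
√(473788 + m(11)) = √(473788 - 1/350) = √(165825799/350) = √2321561186/70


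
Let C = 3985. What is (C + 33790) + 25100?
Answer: 62875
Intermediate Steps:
(C + 33790) + 25100 = (3985 + 33790) + 25100 = 37775 + 25100 = 62875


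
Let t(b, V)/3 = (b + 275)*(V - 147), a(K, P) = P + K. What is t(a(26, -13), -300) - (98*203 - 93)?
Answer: -406009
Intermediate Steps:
a(K, P) = K + P
t(b, V) = 3*(-147 + V)*(275 + b) (t(b, V) = 3*((b + 275)*(V - 147)) = 3*((275 + b)*(-147 + V)) = 3*((-147 + V)*(275 + b)) = 3*(-147 + V)*(275 + b))
t(a(26, -13), -300) - (98*203 - 93) = (-121275 - 441*(26 - 13) + 825*(-300) + 3*(-300)*(26 - 13)) - (98*203 - 93) = (-121275 - 441*13 - 247500 + 3*(-300)*13) - (19894 - 93) = (-121275 - 5733 - 247500 - 11700) - 1*19801 = -386208 - 19801 = -406009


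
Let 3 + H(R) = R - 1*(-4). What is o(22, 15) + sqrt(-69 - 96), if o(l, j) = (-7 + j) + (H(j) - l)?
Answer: 2 + I*sqrt(165) ≈ 2.0 + 12.845*I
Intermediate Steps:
H(R) = 1 + R (H(R) = -3 + (R - 1*(-4)) = -3 + (R + 4) = -3 + (4 + R) = 1 + R)
o(l, j) = -6 - l + 2*j (o(l, j) = (-7 + j) + ((1 + j) - l) = (-7 + j) + (1 + j - l) = -6 - l + 2*j)
o(22, 15) + sqrt(-69 - 96) = (-6 - 1*22 + 2*15) + sqrt(-69 - 96) = (-6 - 22 + 30) + sqrt(-165) = 2 + I*sqrt(165)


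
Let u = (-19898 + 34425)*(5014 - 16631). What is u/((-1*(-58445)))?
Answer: -168760159/58445 ≈ -2887.5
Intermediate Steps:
u = -168760159 (u = 14527*(-11617) = -168760159)
u/((-1*(-58445))) = -168760159/((-1*(-58445))) = -168760159/58445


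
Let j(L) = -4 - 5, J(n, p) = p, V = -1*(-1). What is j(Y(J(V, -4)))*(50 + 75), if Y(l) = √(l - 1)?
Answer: -1125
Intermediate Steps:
V = 1
Y(l) = √(-1 + l)
j(L) = -9
j(Y(J(V, -4)))*(50 + 75) = -9*(50 + 75) = -9*125 = -1125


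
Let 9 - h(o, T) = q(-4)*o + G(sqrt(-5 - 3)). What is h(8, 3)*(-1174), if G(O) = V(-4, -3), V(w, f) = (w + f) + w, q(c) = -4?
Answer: -61048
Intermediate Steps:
V(w, f) = f + 2*w (V(w, f) = (f + w) + w = f + 2*w)
G(O) = -11 (G(O) = -3 + 2*(-4) = -3 - 8 = -11)
h(o, T) = 20 + 4*o (h(o, T) = 9 - (-4*o - 11) = 9 - (-11 - 4*o) = 9 + (11 + 4*o) = 20 + 4*o)
h(8, 3)*(-1174) = (20 + 4*8)*(-1174) = (20 + 32)*(-1174) = 52*(-1174) = -61048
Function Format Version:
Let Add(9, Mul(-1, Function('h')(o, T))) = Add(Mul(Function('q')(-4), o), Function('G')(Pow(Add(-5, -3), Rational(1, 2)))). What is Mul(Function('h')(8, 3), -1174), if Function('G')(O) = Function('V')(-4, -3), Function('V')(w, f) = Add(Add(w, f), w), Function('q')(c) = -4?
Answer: -61048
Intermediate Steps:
Function('V')(w, f) = Add(f, Mul(2, w)) (Function('V')(w, f) = Add(Add(f, w), w) = Add(f, Mul(2, w)))
Function('G')(O) = -11 (Function('G')(O) = Add(-3, Mul(2, -4)) = Add(-3, -8) = -11)
Function('h')(o, T) = Add(20, Mul(4, o)) (Function('h')(o, T) = Add(9, Mul(-1, Add(Mul(-4, o), -11))) = Add(9, Mul(-1, Add(-11, Mul(-4, o)))) = Add(9, Add(11, Mul(4, o))) = Add(20, Mul(4, o)))
Mul(Function('h')(8, 3), -1174) = Mul(Add(20, Mul(4, 8)), -1174) = Mul(Add(20, 32), -1174) = Mul(52, -1174) = -61048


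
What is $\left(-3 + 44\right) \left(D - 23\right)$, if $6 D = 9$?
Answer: $- \frac{1763}{2} \approx -881.5$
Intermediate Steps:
$D = \frac{3}{2}$ ($D = \frac{1}{6} \cdot 9 = \frac{3}{2} \approx 1.5$)
$\left(-3 + 44\right) \left(D - 23\right) = \left(-3 + 44\right) \left(\frac{3}{2} - 23\right) = 41 \left(- \frac{43}{2}\right) = - \frac{1763}{2}$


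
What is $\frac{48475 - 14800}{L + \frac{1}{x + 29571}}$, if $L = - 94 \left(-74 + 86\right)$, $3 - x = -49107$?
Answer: $- \frac{2649582675}{88752167} \approx -29.854$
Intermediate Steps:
$x = 49110$ ($x = 3 - -49107 = 3 + 49107 = 49110$)
$L = -1128$ ($L = \left(-94\right) 12 = -1128$)
$\frac{48475 - 14800}{L + \frac{1}{x + 29571}} = \frac{48475 - 14800}{-1128 + \frac{1}{49110 + 29571}} = \frac{33675}{-1128 + \frac{1}{78681}} = \frac{33675}{- \frac{88752167}{78681}} = 33675 \left(- \frac{78681}{88752167}\right) = - \frac{2649582675}{88752167}$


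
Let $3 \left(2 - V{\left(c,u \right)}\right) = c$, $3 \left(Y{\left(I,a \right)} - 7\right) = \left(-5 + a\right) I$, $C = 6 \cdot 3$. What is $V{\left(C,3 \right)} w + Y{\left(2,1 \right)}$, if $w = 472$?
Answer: $- \frac{5651}{3} \approx -1883.7$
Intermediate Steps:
$C = 18$
$Y{\left(I,a \right)} = 7 + \frac{I \left(-5 + a\right)}{3}$ ($Y{\left(I,a \right)} = 7 + \frac{\left(-5 + a\right) I}{3} = 7 + \frac{I \left(-5 + a\right)}{3}$)
$V{\left(c,u \right)} = 2 - \frac{c}{3}$
$V{\left(C,3 \right)} w + Y{\left(2,1 \right)} = \left(2 - 6\right) 472 + \left(7 - \frac{10}{3} + \frac{1}{3} \cdot 2 \cdot 1\right) = \left(2 - 6\right) 472 + \left(7 - \frac{10}{3} + \frac{2}{3}\right) = \left(-4\right) 472 + \frac{13}{3} = -1888 + \frac{13}{3} = - \frac{5651}{3}$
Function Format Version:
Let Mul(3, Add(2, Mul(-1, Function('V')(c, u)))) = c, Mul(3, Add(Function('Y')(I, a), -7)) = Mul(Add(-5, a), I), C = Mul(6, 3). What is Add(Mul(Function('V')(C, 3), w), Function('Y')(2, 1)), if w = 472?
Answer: Rational(-5651, 3) ≈ -1883.7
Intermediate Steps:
C = 18
Function('Y')(I, a) = Add(7, Mul(Rational(1, 3), I, Add(-5, a))) (Function('Y')(I, a) = Add(7, Mul(Rational(1, 3), Mul(Add(-5, a), I))) = Add(7, Mul(Rational(1, 3), Mul(I, Add(-5, a)))) = Add(7, Mul(Rational(1, 3), I, Add(-5, a))))
Function('V')(c, u) = Add(2, Mul(Rational(-1, 3), c))
Add(Mul(Function('V')(C, 3), w), Function('Y')(2, 1)) = Add(Mul(Add(2, Mul(Rational(-1, 3), 18)), 472), Add(7, Mul(Rational(-5, 3), 2), Mul(Rational(1, 3), 2, 1))) = Add(Mul(Add(2, -6), 472), Add(7, Rational(-10, 3), Rational(2, 3))) = Add(Mul(-4, 472), Rational(13, 3)) = Add(-1888, Rational(13, 3)) = Rational(-5651, 3)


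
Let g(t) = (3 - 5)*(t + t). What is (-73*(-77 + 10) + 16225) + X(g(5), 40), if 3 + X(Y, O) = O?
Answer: 21153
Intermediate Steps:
g(t) = -4*t
X(Y, O) = -3 + O
(-73*(-77 + 10) + 16225) + X(g(5), 40) = (-73*(-77 + 10) + 16225) + (-3 + 40) = (-73*(-67) + 16225) + 37 = (4891 + 16225) + 37 = 21116 + 37 = 21153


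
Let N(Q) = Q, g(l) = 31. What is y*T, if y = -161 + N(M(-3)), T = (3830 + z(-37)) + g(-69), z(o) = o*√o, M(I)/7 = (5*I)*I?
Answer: 594594 - 5698*I*√37 ≈ 5.9459e+5 - 34660.0*I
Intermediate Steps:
M(I) = 35*I² (M(I) = 7*((5*I)*I) = 7*(5*I²) = 35*I²)
z(o) = o^(3/2)
T = 3861 - 37*I*√37 (T = (3830 + (-37)^(3/2)) + 31 = (3830 - 37*I*√37) + 31 = 3861 - 37*I*√37 ≈ 3861.0 - 225.06*I)
y = 154 (y = -161 + 35*(-3)² = -161 + 35*9 = -161 + 315 = 154)
y*T = 154*(3861 - 37*I*√37) = 594594 - 5698*I*√37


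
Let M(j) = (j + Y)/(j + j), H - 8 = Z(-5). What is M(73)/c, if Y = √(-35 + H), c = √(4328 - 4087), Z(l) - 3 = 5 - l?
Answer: √241*(73 + I*√14)/35186 ≈ 0.032208 + 0.0016508*I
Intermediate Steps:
Z(l) = 8 - l (Z(l) = 3 + (5 - l) = 8 - l)
H = 21 (H = 8 + (8 - 1*(-5)) = 8 + (8 + 5) = 8 + 13 = 21)
c = √241 ≈ 15.524
Y = I*√14 (Y = √(-35 + 21) = √(-14) = I*√14 ≈ 3.7417*I)
M(j) = (j + I*√14)/(2*j) (M(j) = (j + I*√14)/(j + j) = (j + I*√14)/((2*j)) = (j + I*√14)*(1/(2*j)) = (j + I*√14)/(2*j))
M(73)/c = ((½)*(73 + I*√14)/73)/(√241) = ((½)*(1/73)*(73 + I*√14))*(√241/241) = (½ + I*√14/146)*(√241/241) = √241*(½ + I*√14/146)/241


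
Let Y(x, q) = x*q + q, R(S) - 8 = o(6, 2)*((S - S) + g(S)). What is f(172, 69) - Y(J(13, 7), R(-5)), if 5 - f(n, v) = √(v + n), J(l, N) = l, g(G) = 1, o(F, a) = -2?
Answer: -79 - √241 ≈ -94.524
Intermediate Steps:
R(S) = 6 (R(S) = 8 - 2*((S - S) + 1) = 8 - 2*(0 + 1) = 8 - 2*1 = 8 - 2 = 6)
Y(x, q) = q + q*x (Y(x, q) = q*x + q = q + q*x)
f(n, v) = 5 - √(n + v) (f(n, v) = 5 - √(v + n) = 5 - √(n + v))
f(172, 69) - Y(J(13, 7), R(-5)) = (5 - √(172 + 69)) - 6*(1 + 13) = (5 - √241) - 6*14 = (5 - √241) - 1*84 = (5 - √241) - 84 = -79 - √241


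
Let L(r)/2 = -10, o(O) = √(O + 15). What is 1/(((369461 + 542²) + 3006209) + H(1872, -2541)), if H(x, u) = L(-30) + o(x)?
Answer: 1223138/4488199700503 - √1887/13464599101509 ≈ 2.7252e-7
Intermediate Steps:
o(O) = √(15 + O)
L(r) = -20 (L(r) = 2*(-10) = -20)
H(x, u) = -20 + √(15 + x)
1/(((369461 + 542²) + 3006209) + H(1872, -2541)) = 1/(((369461 + 542²) + 3006209) + (-20 + √(15 + 1872))) = 1/(((369461 + 293764) + 3006209) + (-20 + √1887)) = 1/((663225 + 3006209) + (-20 + √1887)) = 1/(3669434 + (-20 + √1887)) = 1/(3669414 + √1887)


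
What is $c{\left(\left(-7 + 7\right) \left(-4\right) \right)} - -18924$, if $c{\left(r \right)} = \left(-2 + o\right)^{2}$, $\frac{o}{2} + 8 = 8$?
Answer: $18928$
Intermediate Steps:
$o = 0$ ($o = -16 + 2 \cdot 8 = -16 + 16 = 0$)
$c{\left(r \right)} = 4$ ($c{\left(r \right)} = \left(-2 + 0\right)^{2} = \left(-2\right)^{2} = 4$)
$c{\left(\left(-7 + 7\right) \left(-4\right) \right)} - -18924 = 4 - -18924 = 4 + 18924 = 18928$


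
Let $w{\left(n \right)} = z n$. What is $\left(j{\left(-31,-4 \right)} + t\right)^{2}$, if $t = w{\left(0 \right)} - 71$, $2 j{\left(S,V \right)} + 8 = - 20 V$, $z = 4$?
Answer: $1225$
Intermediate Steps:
$w{\left(n \right)} = 4 n$
$j{\left(S,V \right)} = -4 - 10 V$ ($j{\left(S,V \right)} = -4 + \frac{\left(-20\right) V}{2} = -4 - 10 V$)
$t = -71$ ($t = 4 \cdot 0 - 71 = 0 - 71 = -71$)
$\left(j{\left(-31,-4 \right)} + t\right)^{2} = \left(\left(-4 - -40\right) - 71\right)^{2} = \left(\left(-4 + 40\right) - 71\right)^{2} = \left(36 - 71\right)^{2} = \left(-35\right)^{2} = 1225$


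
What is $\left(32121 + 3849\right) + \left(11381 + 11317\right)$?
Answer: $58668$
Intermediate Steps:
$\left(32121 + 3849\right) + \left(11381 + 11317\right) = 35970 + 22698 = 58668$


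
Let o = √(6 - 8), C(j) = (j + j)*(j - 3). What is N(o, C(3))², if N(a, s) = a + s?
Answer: -2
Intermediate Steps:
C(j) = 2*j*(-3 + j) (C(j) = (2*j)*(-3 + j) = 2*j*(-3 + j))
o = I*√2 (o = √(-2) = I*√2 ≈ 1.4142*I)
N(o, C(3))² = (I*√2 + 2*3*(-3 + 3))² = (I*√2 + 2*3*0)² = (I*√2 + 0)² = (I*√2)² = -2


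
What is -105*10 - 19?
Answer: -1069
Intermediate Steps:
-105*10 - 19 = -1050 - 19 = -1069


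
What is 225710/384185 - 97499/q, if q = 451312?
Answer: 12881595641/34677460144 ≈ 0.37147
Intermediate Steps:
225710/384185 - 97499/q = 225710/384185 - 97499/451312 = 225710*(1/384185) - 97499*1/451312 = 45142/76837 - 97499/451312 = 12881595641/34677460144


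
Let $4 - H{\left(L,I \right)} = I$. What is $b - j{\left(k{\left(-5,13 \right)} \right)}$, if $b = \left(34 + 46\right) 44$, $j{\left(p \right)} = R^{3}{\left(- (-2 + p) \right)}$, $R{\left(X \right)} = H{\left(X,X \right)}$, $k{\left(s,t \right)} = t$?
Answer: $145$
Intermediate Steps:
$H{\left(L,I \right)} = 4 - I$
$R{\left(X \right)} = 4 - X$
$j{\left(p \right)} = \left(2 + p\right)^{3}$ ($j{\left(p \right)} = \left(4 - - (-2 + p)\right)^{3} = \left(4 - \left(2 - p\right)\right)^{3} = \left(4 + \left(-2 + p\right)\right)^{3} = \left(2 + p\right)^{3}$)
$b = 3520$ ($b = 80 \cdot 44 = 3520$)
$b - j{\left(k{\left(-5,13 \right)} \right)} = 3520 - \left(2 + 13\right)^{3} = 3520 - 15^{3} = 3520 - 3375 = 145$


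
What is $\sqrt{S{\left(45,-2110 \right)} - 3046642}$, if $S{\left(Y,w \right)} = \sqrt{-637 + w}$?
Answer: $\sqrt{-3046642 + i \sqrt{2747}} \approx 0.02 + 1745.5 i$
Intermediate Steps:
$\sqrt{S{\left(45,-2110 \right)} - 3046642} = \sqrt{\sqrt{-637 - 2110} - 3046642} = \sqrt{\sqrt{-2747} - 3046642} = \sqrt{i \sqrt{2747} - 3046642} = \sqrt{-3046642 + i \sqrt{2747}}$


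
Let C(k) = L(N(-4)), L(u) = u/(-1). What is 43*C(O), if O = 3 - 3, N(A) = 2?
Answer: -86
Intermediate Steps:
L(u) = -u (L(u) = u*(-1) = -u)
O = 0
C(k) = -2 (C(k) = -1*2 = -2)
43*C(O) = 43*(-2) = -86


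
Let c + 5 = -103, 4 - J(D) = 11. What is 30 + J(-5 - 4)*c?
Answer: 786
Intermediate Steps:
J(D) = -7 (J(D) = 4 - 1*11 = 4 - 11 = -7)
c = -108 (c = -5 - 103 = -108)
30 + J(-5 - 4)*c = 30 - 7*(-108) = 30 + 756 = 786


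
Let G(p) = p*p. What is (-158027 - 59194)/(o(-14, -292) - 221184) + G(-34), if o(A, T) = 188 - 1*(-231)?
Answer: 255421561/220765 ≈ 1157.0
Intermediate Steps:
G(p) = p²
o(A, T) = 419 (o(A, T) = 188 + 231 = 419)
(-158027 - 59194)/(o(-14, -292) - 221184) + G(-34) = (-158027 - 59194)/(419 - 221184) + (-34)² = -217221/(-220765) + 1156 = -217221*(-1/220765) + 1156 = 217221/220765 + 1156 = 255421561/220765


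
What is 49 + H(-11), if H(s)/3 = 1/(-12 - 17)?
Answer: 1418/29 ≈ 48.897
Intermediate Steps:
H(s) = -3/29 (H(s) = 3/(-12 - 17) = 3/(-29) = 3*(-1/29) = -3/29)
49 + H(-11) = 49 - 3/29 = 1418/29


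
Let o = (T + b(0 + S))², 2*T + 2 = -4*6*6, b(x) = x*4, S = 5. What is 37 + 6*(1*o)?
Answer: 16891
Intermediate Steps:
b(x) = 4*x
T = -73 (T = -1 + (-4*6*6)/2 = -1 + (-24*6)/2 = -1 + (½)*(-144) = -1 - 72 = -73)
o = 2809 (o = (-73 + 4*(0 + 5))² = (-73 + 4*5)² = (-73 + 20)² = (-53)² = 2809)
37 + 6*(1*o) = 37 + 6*(1*2809) = 37 + 6*2809 = 37 + 16854 = 16891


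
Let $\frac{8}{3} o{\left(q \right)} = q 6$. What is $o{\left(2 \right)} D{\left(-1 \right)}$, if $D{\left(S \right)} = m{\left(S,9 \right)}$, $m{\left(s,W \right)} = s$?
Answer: $- \frac{9}{2} \approx -4.5$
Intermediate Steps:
$o{\left(q \right)} = \frac{9 q}{4}$ ($o{\left(q \right)} = \frac{3 q 6}{8} = \frac{3 \cdot 6 q}{8} = \frac{9 q}{4}$)
$D{\left(S \right)} = S$
$o{\left(2 \right)} D{\left(-1 \right)} = \frac{9}{4} \cdot 2 \left(-1\right) = \frac{9}{2} \left(-1\right) = - \frac{9}{2}$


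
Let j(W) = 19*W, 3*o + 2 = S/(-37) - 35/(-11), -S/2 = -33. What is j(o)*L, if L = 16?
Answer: -74480/1221 ≈ -60.999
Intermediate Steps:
S = 66 (S = -2*(-33) = 66)
o = -245/1221 (o = -2/3 + (66/(-37) - 35/(-11))/3 = -2/3 + (66*(-1/37) - 35*(-1/11))/3 = -2/3 + (-66/37 + 35/11)/3 = -2/3 + (1/3)*(569/407) = -2/3 + 569/1221 = -245/1221 ≈ -0.20066)
j(o)*L = (19*(-245/1221))*16 = -4655/1221*16 = -74480/1221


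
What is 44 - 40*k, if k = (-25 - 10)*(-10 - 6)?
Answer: -22356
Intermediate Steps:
k = 560 (k = -35*(-16) = 560)
44 - 40*k = 44 - 40*560 = 44 - 22400 = -22356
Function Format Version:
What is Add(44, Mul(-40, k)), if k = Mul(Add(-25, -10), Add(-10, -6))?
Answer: -22356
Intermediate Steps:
k = 560 (k = Mul(-35, -16) = 560)
Add(44, Mul(-40, k)) = Add(44, Mul(-40, 560)) = Add(44, -22400) = -22356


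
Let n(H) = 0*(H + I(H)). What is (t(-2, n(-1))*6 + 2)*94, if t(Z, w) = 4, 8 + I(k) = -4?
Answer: 2444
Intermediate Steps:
I(k) = -12 (I(k) = -8 - 4 = -12)
n(H) = 0 (n(H) = 0*(H - 12) = 0*(-12 + H) = 0)
(t(-2, n(-1))*6 + 2)*94 = (4*6 + 2)*94 = (24 + 2)*94 = 26*94 = 2444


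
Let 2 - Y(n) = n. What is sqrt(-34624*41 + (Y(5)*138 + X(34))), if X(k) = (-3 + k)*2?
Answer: 4*I*sqrt(88746) ≈ 1191.6*I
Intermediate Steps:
X(k) = -6 + 2*k
Y(n) = 2 - n
sqrt(-34624*41 + (Y(5)*138 + X(34))) = sqrt(-34624*41 + ((2 - 1*5)*138 + (-6 + 2*34))) = sqrt(-1419584 + ((2 - 5)*138 + (-6 + 68))) = sqrt(-1419584 + (-3*138 + 62)) = sqrt(-1419584 + (-414 + 62)) = sqrt(-1419584 - 352) = sqrt(-1419936) = 4*I*sqrt(88746)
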